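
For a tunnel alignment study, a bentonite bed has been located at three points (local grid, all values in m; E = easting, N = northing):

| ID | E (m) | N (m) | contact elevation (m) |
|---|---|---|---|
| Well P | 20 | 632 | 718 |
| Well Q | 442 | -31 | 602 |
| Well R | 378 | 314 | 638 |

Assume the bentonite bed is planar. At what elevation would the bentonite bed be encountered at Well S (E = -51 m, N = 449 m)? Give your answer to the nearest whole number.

715 m

Two edge vectors: Well P→Well Q = (422, -663, -116), Well P→Well R = (358, -318, -80).
Normal n = (Well P→Well Q) × (Well P→Well R) = (16152, -7768, 103158).
So ∂z/∂E = −n_x/n_z = −0.15658 and ∂z/∂N = −n_y/n_z = 0.07530.
Intercept c from Well P: 718 + 3.13 − 47.59 = 673.54.
At (-51, 449): z = 8.0 + 33.8 + 673.54 = 715.3 m.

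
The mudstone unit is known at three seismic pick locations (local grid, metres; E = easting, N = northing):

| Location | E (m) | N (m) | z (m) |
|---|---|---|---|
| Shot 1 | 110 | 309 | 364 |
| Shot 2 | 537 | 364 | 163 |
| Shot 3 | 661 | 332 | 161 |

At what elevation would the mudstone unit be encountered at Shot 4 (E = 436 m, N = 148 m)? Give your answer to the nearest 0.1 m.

Two edge vectors: Shot 1→Shot 2 = (427, 55, -201), Shot 1→Shot 3 = (551, 23, -203).
Normal n = (Shot 1→Shot 2) × (Shot 1→Shot 3) = (-6542, -24070, -20484).
So ∂z/∂E = −n_x/n_z = −0.31937 and ∂z/∂N = −n_y/n_z = −1.17506.
Intercept c from Shot 1: 364 + 35.13 + 363.09 = 762.23.
At (436, 148): z = −139.2 − 173.9 + 762.23 = 449.1 m.

449.1 m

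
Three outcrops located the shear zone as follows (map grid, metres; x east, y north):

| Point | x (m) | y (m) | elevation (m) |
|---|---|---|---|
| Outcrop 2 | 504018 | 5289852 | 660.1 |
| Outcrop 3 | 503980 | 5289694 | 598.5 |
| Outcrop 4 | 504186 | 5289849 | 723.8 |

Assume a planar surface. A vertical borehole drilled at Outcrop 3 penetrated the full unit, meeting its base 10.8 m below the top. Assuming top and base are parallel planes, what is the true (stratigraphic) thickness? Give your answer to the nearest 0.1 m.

9.7 m

Let the plane be z = a·x + b·y + c.
Outcrop 3−Outcrop 2: −38a − 158b = −61.6;  Outcrop 4−Outcrop 2: 168a − 3b = 63.7.
Solving gives a = 0.38448, b = 0.29740.
|∇z| = √(a²+b²) = 0.48608, so dip δ = arctan(0.48608) = 25.92°.
True thickness = vertical thickness × cos δ = 10.8 × cos 25.92° = 9.7 m.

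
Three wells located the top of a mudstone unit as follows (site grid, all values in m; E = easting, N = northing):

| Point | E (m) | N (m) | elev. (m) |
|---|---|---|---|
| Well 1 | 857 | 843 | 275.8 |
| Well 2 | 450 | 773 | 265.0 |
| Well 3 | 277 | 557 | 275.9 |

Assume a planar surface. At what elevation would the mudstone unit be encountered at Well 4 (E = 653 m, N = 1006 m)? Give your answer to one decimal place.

253.9 m

Two edge vectors: Well 1→Well 2 = (-407, -70, -10.8), Well 1→Well 3 = (-580, -286, 0.1).
Normal n = (Well 1→Well 2) × (Well 1→Well 3) = (-3095.8, 6304.7, 75802).
So ∂z/∂E = −n_x/n_z = 0.040841 and ∂z/∂N = −n_y/n_z = −0.083173.
Intercept c from Well 1: 275.8 − 35.00 + 70.12 = 310.91.
At (653, 1006): z = 26.7 − 83.7 + 310.91 = 253.9 m.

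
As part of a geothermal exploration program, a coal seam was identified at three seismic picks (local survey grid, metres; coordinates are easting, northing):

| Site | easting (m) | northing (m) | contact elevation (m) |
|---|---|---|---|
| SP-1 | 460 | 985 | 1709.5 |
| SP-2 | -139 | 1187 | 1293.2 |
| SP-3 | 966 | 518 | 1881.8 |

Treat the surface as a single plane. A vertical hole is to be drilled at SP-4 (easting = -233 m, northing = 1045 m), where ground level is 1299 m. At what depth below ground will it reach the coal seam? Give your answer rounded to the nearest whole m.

Two edge vectors: SP-1→SP-2 = (-599, 202, -416.3), SP-1→SP-3 = (506, -467, 172.3).
Normal n = (SP-1→SP-2) × (SP-1→SP-3) = (-159607.5, -107440.1, 177521).
So ∂z/∂easting = −n_x/n_z = 0.89909 and ∂z/∂northing = −n_y/n_z = 0.60522.
Intercept c from SP-1: 1709.5 − 413.58 − 596.15 = 699.77.
At (-233, 1045): z_contact = −209.5 + 632.5 + 699.77 = 1122.7 m.
Depth below ground = 1299 − 1122.7 = 176 m.

176 m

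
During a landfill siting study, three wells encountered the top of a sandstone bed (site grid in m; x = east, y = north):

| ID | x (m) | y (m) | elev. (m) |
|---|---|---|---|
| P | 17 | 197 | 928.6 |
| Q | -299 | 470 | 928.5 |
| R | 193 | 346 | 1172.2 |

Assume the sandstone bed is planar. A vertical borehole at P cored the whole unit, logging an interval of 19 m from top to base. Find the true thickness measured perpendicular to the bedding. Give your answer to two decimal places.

Two edge vectors: P→Q = (-316, 273, -0.1), P→R = (176, 149, 243.6).
Normal n = (P→Q) × (P→R) = (66517.7, 76960, -95132).
So ∂z/∂x = −n_x/n_z = 0.69921 and ∂z/∂y = −n_y/n_z = 0.80898.
|∇z| = √(a²+b²) = 1.06928, so dip δ = arctan(1.06928) = 46.92°.
True thickness = vertical thickness × cos δ = 19 × cos 46.92° = 12.98 m.

12.98 m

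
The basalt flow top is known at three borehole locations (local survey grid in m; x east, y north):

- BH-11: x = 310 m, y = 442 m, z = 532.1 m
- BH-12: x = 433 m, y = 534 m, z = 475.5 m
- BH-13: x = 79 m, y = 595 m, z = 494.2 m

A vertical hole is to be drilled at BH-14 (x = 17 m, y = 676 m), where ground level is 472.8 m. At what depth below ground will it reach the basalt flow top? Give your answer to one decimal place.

6.4 m

Two edge vectors: BH-11→BH-12 = (123, 92, -56.6), BH-11→BH-13 = (-231, 153, -37.9).
Normal n = (BH-11→BH-12) × (BH-11→BH-13) = (5173, 17736.3, 40071).
So ∂z/∂x = −n_x/n_z = −0.12910 and ∂z/∂y = −n_y/n_z = −0.44262.
Intercept c from BH-11: 532.1 + 40.02 + 195.64 = 767.76.
At (17, 676): z_contact = −2.19 − 299.21 + 767.76 = 466.35 m.
Depth below ground = 472.8 − 466.35 = 6.4 m.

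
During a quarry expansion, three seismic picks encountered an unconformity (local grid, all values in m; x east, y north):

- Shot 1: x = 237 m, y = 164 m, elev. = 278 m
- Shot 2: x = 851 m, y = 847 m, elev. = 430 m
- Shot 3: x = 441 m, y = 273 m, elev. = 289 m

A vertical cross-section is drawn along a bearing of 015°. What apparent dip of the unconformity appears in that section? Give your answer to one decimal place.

16.2°

Let the plane be z = a·x + b·y + c.
Shot 2−Shot 1: 614a + 683b = 152;  Shot 3−Shot 1: 204a + 109b = 11.
Solving gives a = −0.12506, b = 0.33497.
Unit vector along 015° is (sin 15°, cos 15°) = (0.2588, 0.9659).
Slope in that direction = a·(0.2588) + b·(0.9659) = 0.29119.
Apparent dip = arctan|0.29119| = 16.2° (true dip is 19.7°, so apparent ≤ true as expected).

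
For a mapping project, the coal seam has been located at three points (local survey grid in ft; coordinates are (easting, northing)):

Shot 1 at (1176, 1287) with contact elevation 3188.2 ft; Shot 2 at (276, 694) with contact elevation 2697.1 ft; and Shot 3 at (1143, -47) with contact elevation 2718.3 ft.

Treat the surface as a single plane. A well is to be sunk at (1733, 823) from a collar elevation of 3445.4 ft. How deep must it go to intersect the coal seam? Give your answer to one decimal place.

239.4 ft

Two edge vectors: Shot 1→Shot 2 = (-900, -593, -491.1), Shot 1→Shot 3 = (-33, -1334, -469.9).
Normal n = (Shot 1→Shot 2) × (Shot 1→Shot 3) = (-376476.7, -406703.7, 1181031).
So ∂z/∂E = −n_x/n_z = 0.318770 and ∂z/∂N = −n_y/n_z = 0.344363.
Intercept c from Shot 1: 3188.2 − 374.87 − 443.20 = 2370.13.
At (1733, 823): z_contact = 552.43 + 283.41 + 2370.13 = 3205.97 ft.
Depth below ground = 3445.4 − 3205.97 = 239.4 ft.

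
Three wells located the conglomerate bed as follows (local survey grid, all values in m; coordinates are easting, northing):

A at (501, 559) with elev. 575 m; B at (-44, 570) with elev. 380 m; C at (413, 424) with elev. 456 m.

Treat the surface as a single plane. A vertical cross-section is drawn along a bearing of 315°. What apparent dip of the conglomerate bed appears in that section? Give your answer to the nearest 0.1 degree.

Two edge vectors: A→B = (-545, 11, -195), A→C = (-88, -135, -119).
Normal n = (A→B) × (A→C) = (-27634, -47695, 74543).
So ∂z/∂easting = −n_x/n_z = 0.37071 and ∂z/∂northing = −n_y/n_z = 0.63983.
Unit vector along 315° is (sin 315°, cos 315°) = (-0.7071, 0.7071).
Slope in that direction = a·(-0.7071) + b·(0.7071) = 0.19030.
Apparent dip = arctan|0.19030| = 10.8° (true dip is 36.5°, so apparent ≤ true as expected).

10.8°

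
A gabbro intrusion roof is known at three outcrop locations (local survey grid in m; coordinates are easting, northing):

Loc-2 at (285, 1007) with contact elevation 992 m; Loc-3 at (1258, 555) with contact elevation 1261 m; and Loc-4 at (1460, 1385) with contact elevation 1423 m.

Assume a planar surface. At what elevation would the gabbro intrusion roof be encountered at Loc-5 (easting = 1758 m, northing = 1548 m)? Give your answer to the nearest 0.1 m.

1540.0 m

Two edge vectors: Loc-2→Loc-3 = (973, -452, 269), Loc-2→Loc-4 = (1175, 378, 431).
Normal n = (Loc-2→Loc-3) × (Loc-2→Loc-4) = (-296494, -103288, 898894).
So ∂z/∂easting = −n_x/n_z = 0.329843 and ∂z/∂northing = −n_y/n_z = 0.114906.
Intercept c from Loc-2: 992 − 94.01 − 115.71 = 782.28.
At (1758, 1548): z = 579.9 + 177.9 + 782.28 = 1540.0 m.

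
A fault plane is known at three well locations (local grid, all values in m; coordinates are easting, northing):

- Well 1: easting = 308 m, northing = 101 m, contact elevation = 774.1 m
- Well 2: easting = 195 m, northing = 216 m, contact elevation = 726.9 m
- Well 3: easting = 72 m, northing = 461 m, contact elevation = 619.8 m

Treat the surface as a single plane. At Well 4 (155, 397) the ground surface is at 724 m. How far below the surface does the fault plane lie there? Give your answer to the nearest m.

79 m

Two edge vectors: Well 1→Well 2 = (-113, 115, -47.2), Well 1→Well 3 = (-236, 360, -154.3).
Normal n = (Well 1→Well 2) × (Well 1→Well 3) = (-752.5, -6296.7, -13540).
So ∂z/∂easting = −n_x/n_z = −0.05558 and ∂z/∂northing = −n_y/n_z = −0.46504.
Intercept c from Well 1: 774.1 + 17.12 + 46.97 = 838.19.
At (155, 397): z_contact = −8.6 − 184.6 + 838.19 = 645.0 m.
Depth below ground = 724 − 645.0 = 79 m.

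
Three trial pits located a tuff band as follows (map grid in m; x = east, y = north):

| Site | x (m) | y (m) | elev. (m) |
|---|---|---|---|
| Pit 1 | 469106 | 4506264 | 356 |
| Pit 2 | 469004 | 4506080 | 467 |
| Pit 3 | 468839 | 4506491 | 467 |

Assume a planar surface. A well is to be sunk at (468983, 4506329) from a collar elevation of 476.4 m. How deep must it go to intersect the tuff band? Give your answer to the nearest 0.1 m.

59.2 m

Two edge vectors: Pit 1→Pit 2 = (-102, -184, 111), Pit 1→Pit 3 = (-267, 227, 111).
Normal n = (Pit 1→Pit 2) × (Pit 1→Pit 3) = (-45621, -18315, -72282).
So ∂z/∂x = −n_x/n_z = −0.631152984 and ∂z/∂y = −n_y/n_z = −0.253382585.
Intercept c from Pit 1: 356 + 296077.65 + 1141808.82 = 1438242.47.
At (468983, 4506329): z_contact = −296000.02 − 1141825.29 + 1438242.47 = 417.16 m.
Depth below ground = 476.4 − 417.16 = 59.2 m.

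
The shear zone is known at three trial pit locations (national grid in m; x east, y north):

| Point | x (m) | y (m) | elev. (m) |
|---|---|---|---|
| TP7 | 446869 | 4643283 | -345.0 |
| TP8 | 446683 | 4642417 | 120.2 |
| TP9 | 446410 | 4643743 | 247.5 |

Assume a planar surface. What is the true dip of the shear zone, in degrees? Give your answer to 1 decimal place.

56.7°

Two edge vectors: TP7→TP8 = (-186, -866, 465.2), TP7→TP9 = (-459, 460, 592.5).
Normal n = (TP7→TP8) × (TP7→TP9) = (-727097, -103321.8, -483054).
So ∂z/∂x = −n_x/n_z = −1.50521 and ∂z/∂y = −n_y/n_z = −0.21389.
Gradient magnitude |∇z| = √(a² + b²) = √(2.26565 + 0.04575) = 1.52033.
True dip = arctan(1.52033) = 56.7°, dipping toward E (azimuth ≈ 082°).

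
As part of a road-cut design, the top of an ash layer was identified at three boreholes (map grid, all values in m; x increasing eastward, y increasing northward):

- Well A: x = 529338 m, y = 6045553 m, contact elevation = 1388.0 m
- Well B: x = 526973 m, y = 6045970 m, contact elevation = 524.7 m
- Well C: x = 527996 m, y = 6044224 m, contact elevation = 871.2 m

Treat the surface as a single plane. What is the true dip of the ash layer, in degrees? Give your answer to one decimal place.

20.2°

Let the plane be z = a·x + b·y + c.
Well B−Well A: −2365a + 417b = −863.3;  Well C−Well A: −1342a − 1329b = −516.8.
Solving gives a = 0.36806, b = 0.01720.
Gradient magnitude |∇z| = √(a² + b²) = √(0.13547 + 0.00030) = 0.36847.
True dip = arctan(0.36847) = 20.2°, dipping toward W (azimuth ≈ 267°).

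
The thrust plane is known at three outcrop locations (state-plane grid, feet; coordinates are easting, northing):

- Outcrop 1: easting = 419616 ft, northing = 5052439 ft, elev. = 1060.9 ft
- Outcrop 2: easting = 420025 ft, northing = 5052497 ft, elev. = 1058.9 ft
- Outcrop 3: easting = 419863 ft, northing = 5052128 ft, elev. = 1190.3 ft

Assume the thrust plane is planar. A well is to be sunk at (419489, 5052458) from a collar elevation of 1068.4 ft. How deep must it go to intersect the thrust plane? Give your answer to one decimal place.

Two edge vectors: Outcrop 1→Outcrop 2 = (409, 58, -2), Outcrop 1→Outcrop 3 = (247, -311, 129.4).
Normal n = (Outcrop 1→Outcrop 2) × (Outcrop 1→Outcrop 3) = (6883.2, -53418.6, -141525).
So ∂z/∂easting = −n_x/n_z = 0.048635930 and ∂z/∂northing = −n_y/n_z = −0.377449921.
Intercept c from Outcrop 1: 1060.9 − 20408.41 + 1907042.70 = 1887695.18.
At (419489, 5052458): z_contact = 20402.24 − 1907049.87 + 1887695.18 = 1047.55 ft.
Depth below ground = 1068.4 − 1047.55 = 20.8 ft.

20.8 ft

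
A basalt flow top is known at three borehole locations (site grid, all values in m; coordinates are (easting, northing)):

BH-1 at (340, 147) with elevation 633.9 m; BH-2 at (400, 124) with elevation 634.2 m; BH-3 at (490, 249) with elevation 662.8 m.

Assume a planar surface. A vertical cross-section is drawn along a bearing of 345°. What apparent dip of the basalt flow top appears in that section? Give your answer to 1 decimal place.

8.6°

Let the plane be z = a·E + b·N + c.
BH-2−BH-1: 60a − 23b = 0.3;  BH-3−BH-1: 150a + 102b = 28.9.
Solving gives a = 0.07265, b = 0.17649.
Unit vector along 345° is (sin 345°, cos 345°) = (-0.2588, 0.9659).
Slope in that direction = a·(-0.2588) + b·(0.9659) = 0.15167.
Apparent dip = arctan|0.15167| = 8.6° (true dip is 10.8°, so apparent ≤ true as expected).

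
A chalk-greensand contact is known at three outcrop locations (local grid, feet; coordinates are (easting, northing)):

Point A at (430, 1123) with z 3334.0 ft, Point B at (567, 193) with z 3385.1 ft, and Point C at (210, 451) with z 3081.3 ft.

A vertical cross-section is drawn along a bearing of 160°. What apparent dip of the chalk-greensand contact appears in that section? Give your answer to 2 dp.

Two edge vectors: Point A→Point B = (137, -930, 51.1), Point A→Point C = (-220, -672, -252.7).
Normal n = (Point A→Point B) × (Point A→Point C) = (269350.2, 23377.9, -296664).
So ∂z/∂E = −n_x/n_z = 0.90793 and ∂z/∂N = −n_y/n_z = 0.07880.
Unit vector along 160° is (sin 160°, cos 160°) = (0.3420, -0.9397).
Slope in that direction = a·(0.3420) + b·(-0.9397) = 0.23648.
Apparent dip = arctan|0.23648| = 13.30° (true dip is 42.3°, so apparent ≤ true as expected).

13.30°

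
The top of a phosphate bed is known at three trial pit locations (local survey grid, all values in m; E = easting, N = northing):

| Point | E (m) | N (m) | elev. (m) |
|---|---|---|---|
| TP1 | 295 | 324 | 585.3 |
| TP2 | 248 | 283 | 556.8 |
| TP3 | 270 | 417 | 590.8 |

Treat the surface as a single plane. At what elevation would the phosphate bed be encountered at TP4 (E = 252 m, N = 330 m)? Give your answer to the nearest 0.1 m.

Let the plane be z = a·E + b·N + c.
TP2−TP1: −47a − 41b = −28.5;  TP3−TP1: −25a + 93b = 5.5.
Solving gives a = 0.44941, b = 0.17995.
Then c = 585.3 − a·295 − b·324 = 394.42.
At (252, 330): z = 113.3 + 59.4 + 394.42 = 567.1 m.

567.1 m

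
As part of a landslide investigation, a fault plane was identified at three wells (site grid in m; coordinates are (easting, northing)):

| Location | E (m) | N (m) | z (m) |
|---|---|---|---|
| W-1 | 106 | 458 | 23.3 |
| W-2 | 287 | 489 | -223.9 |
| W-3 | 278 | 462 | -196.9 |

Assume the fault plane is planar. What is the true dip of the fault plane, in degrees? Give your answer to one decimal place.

Two edge vectors: W-1→W-2 = (181, 31, -247.2), W-1→W-3 = (172, 4, -220.2).
Normal n = (W-1→W-2) × (W-1→W-3) = (-5837.4, -2662.2, -4608).
So ∂z/∂E = −n_x/n_z = −1.26680 and ∂z/∂N = −n_y/n_z = −0.57773.
Gradient magnitude |∇z| = √(a² + b²) = √(1.60477 + 0.33378) = 1.39232.
True dip = arctan(1.39232) = 54.3°, dipping toward ENE (azimuth ≈ 065°).

54.3°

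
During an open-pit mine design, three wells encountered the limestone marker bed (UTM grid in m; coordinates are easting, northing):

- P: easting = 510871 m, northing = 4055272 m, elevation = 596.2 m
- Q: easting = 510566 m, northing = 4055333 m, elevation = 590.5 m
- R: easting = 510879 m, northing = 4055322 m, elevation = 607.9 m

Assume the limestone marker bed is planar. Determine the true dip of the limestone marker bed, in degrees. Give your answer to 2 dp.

Let the plane be z = a·easting + b·northing + c.
Q−P: −305a + 61b = −5.7;  R−P: 8a + 50b = 11.7.
Solving gives a = 0.06346, b = 0.22385.
Gradient magnitude |∇z| = √(a² + b²) = √(0.00403 + 0.05011) = 0.23267.
True dip = arctan(0.23267) = 13.10°, dipping toward SSW (azimuth ≈ 196°).

13.10°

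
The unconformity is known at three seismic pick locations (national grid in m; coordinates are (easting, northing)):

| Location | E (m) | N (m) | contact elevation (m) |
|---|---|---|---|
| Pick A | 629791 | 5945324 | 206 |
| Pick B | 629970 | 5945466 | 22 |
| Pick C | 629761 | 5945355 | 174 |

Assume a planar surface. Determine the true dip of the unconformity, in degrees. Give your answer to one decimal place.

Two edge vectors: Pick A→Pick B = (179, 142, -184), Pick A→Pick C = (-30, 31, -32).
Normal n = (Pick A→Pick B) × (Pick A→Pick C) = (1160, 11248, 9809).
So ∂z/∂E = −n_x/n_z = −0.11826 and ∂z/∂N = −n_y/n_z = −1.14670.
Gradient magnitude |∇z| = √(a² + b²) = √(0.01399 + 1.31493) = 1.15278.
True dip = arctan(1.15278) = 49.1°, dipping toward N (azimuth ≈ 006°).

49.1°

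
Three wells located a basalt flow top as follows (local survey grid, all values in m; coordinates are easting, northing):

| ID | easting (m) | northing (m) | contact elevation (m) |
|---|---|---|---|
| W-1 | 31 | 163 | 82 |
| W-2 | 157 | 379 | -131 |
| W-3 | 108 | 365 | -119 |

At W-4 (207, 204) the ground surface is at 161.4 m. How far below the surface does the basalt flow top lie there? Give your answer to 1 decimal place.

Let the plane be z = a·easting + b·northing + c.
W-2−W-1: 126a + 216b = −213;  W-3−W-1: 77a + 202b = −201.
Solving gives a = 0.04422, b = −1.01190.
Then c = 82 − a·31 − b·163 = 245.57.
At (207, 204): z_contact = 9.15 − 206.43 + 245.57 = 48.29 m.
Depth below ground = 161.4 − 48.29 = 113.1 m.

113.1 m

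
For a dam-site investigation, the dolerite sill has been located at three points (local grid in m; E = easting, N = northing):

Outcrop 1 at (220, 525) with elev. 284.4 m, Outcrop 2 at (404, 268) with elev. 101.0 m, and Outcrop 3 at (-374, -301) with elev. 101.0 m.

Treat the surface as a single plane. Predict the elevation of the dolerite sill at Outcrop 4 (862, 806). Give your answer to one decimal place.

Two edge vectors: Outcrop 1→Outcrop 2 = (184, -257, -183.4), Outcrop 1→Outcrop 3 = (-594, -826, -183.4).
Normal n = (Outcrop 1→Outcrop 2) × (Outcrop 1→Outcrop 3) = (-104354.6, 142685.2, -304642).
So ∂z/∂E = −n_x/n_z = −0.34255 and ∂z/∂N = −n_y/n_z = 0.46837.
Intercept c from Outcrop 1: 284.4 + 75.36 − 245.89 = 113.87.
At (862, 806): z = −295.3 + 377.5 + 113.87 = 196.1 m.

196.1 m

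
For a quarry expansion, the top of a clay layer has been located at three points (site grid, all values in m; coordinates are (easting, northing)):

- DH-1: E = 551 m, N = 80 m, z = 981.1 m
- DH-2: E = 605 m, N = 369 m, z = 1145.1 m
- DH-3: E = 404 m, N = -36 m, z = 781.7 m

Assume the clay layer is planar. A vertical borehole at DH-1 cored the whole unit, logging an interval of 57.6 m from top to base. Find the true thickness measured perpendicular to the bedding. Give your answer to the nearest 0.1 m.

Two edge vectors: DH-1→DH-2 = (54, 289, 164), DH-1→DH-3 = (-147, -116, -199.4).
Normal n = (DH-1→DH-2) × (DH-1→DH-3) = (-38602.6, -13340.4, 36219).
So ∂z/∂E = −n_x/n_z = 1.06581 and ∂z/∂N = −n_y/n_z = 0.36833.
|∇z| = √(a²+b²) = 1.12766, so dip δ = arctan(1.12766) = 48.43°.
True thickness = vertical thickness × cos δ = 57.6 × cos 48.43° = 38.2 m.

38.2 m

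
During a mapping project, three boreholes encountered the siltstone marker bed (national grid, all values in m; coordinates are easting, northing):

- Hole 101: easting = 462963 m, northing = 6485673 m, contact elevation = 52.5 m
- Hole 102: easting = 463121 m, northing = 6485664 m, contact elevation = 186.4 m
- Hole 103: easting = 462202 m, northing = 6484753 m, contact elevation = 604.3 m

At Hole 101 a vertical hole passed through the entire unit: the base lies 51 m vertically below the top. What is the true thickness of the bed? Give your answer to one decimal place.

Two edge vectors: Hole 101→Hole 102 = (158, -9, 133.9), Hole 101→Hole 103 = (-761, -920, 551.8).
Normal n = (Hole 101→Hole 102) × (Hole 101→Hole 103) = (118221.8, -189082.3, -152209).
So ∂z/∂easting = −n_x/n_z = 0.77671 and ∂z/∂northing = −n_y/n_z = −1.24225.
|∇z| = √(a²+b²) = 1.46508, so dip δ = arctan(1.46508) = 55.68°.
True thickness = vertical thickness × cos δ = 51 × cos 55.68° = 28.8 m.

28.8 m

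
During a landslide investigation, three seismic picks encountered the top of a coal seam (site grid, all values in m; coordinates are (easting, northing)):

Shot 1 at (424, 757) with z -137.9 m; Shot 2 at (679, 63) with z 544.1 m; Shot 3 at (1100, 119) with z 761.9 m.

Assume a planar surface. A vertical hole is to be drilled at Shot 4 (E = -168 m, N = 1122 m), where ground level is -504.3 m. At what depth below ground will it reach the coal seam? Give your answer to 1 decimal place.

Let the plane be z = a·E + b·N + c.
Shot 2−Shot 1: 255a − 694b = 682;  Shot 3−Shot 1: 676a − 638b = 899.8.
Solving gives a = 0.617858, b = −0.755686.
Then c = -137.9 − a·424 − b·757 = 172.18.
At (-168, 1122): z_contact = −103.80 − 847.88 + 172.18 = -779.50 m.
Depth below ground = -504.3 − (-779.50) = 275.2 m.

275.2 m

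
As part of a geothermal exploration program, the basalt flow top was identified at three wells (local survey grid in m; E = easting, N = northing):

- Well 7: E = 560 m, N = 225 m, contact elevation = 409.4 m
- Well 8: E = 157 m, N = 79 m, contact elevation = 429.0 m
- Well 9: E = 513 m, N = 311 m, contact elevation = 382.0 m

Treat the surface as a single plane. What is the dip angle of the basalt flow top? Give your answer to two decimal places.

16.36°

Two edge vectors: Well 7→Well 8 = (-403, -146, 19.6), Well 7→Well 9 = (-47, 86, -27.4).
Normal n = (Well 7→Well 8) × (Well 7→Well 9) = (2314.8, -11963.4, -41520).
So ∂z/∂E = −n_x/n_z = 0.05575 and ∂z/∂N = −n_y/n_z = −0.28814.
Gradient magnitude |∇z| = √(a² + b²) = √(0.00311 + 0.08302) = 0.29348.
True dip = arctan(0.29348) = 16.36°, dipping toward N (azimuth ≈ 349°).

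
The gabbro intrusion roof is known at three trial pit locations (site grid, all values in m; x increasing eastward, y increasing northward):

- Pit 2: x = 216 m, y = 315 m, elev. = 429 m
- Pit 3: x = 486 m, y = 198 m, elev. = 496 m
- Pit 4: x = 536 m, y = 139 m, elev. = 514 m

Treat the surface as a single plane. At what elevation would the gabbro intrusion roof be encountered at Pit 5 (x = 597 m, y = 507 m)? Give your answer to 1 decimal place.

Let the plane be z = a·x + b·y + c.
Pit 3−Pit 2: 270a − 117b = 67;  Pit 4−Pit 2: 320a − 176b = 85.
Solving gives a = 0.18323, b = −0.14980.
Then c = 429 − a·216 − b·315 = 436.61.
At (597, 507): z = 109.4 − 75.9 + 436.61 = 470.1 m.

470.1 m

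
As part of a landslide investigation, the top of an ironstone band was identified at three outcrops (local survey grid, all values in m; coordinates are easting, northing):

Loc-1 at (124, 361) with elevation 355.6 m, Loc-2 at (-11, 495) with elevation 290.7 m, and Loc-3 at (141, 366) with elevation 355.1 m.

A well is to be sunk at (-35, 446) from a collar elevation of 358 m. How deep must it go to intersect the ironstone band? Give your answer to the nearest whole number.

Let the plane be z = a·easting + b·northing + c.
Loc-2−Loc-1: −135a + 134b = −64.9;  Loc-3−Loc-1: 17a + 5b = −0.5.
Solving gives a = 0.08720, b = −0.39648.
Then c = 355.6 − a·124 − b·361 = 487.92.
At (-35, 446): z_contact = −3.1 − 176.8 + 487.92 = 308.0 m.
Depth below ground = 358 − 308.0 = 50 m.

50 m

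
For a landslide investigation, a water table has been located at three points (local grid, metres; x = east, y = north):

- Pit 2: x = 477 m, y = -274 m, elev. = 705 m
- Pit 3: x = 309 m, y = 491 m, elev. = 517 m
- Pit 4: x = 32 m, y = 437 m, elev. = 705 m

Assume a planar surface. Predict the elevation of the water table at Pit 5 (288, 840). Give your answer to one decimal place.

397.6 m

Two edge vectors: Pit 2→Pit 3 = (-168, 765, -188), Pit 2→Pit 4 = (-445, 711, 0).
Normal n = (Pit 2→Pit 3) × (Pit 2→Pit 4) = (133668, 83660, 220977).
So ∂z/∂x = −n_x/n_z = −0.60490 and ∂z/∂y = −n_y/n_z = −0.37859.
Intercept c from Pit 2: 705 + 288.54 − 103.73 = 889.80.
At (288, 840): z = −174.2 − 318.0 + 889.80 = 397.6 m.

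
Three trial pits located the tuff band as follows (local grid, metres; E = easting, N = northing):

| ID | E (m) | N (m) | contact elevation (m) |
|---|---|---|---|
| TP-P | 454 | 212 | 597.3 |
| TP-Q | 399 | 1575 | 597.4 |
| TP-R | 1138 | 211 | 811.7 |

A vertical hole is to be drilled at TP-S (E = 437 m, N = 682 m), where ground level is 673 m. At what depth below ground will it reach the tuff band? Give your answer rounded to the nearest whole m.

75 m

Two edge vectors: TP-P→TP-Q = (-55, 1363, 0.1), TP-P→TP-R = (684, -1, 214.4).
Normal n = (TP-P→TP-Q) × (TP-P→TP-R) = (292227.3, 11860.4, -932237).
So ∂z/∂E = −n_x/n_z = 0.31347 and ∂z/∂N = −n_y/n_z = 0.01272.
Intercept c from TP-P: 597.3 − 142.31 − 2.70 = 452.29.
At (437, 682): z_contact = 137.0 + 8.7 + 452.29 = 598.0 m.
Depth below ground = 673 − 598.0 = 75 m.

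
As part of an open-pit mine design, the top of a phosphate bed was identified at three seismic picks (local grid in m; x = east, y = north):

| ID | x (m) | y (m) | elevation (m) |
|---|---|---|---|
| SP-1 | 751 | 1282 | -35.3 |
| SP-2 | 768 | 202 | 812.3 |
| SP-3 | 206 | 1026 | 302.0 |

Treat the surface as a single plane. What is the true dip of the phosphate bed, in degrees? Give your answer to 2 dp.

39.59°

Two edge vectors: SP-1→SP-2 = (17, -1080, 847.6), SP-1→SP-3 = (-545, -256, 337.3).
Normal n = (SP-1→SP-2) × (SP-1→SP-3) = (-147298.4, -467676.1, -592952).
So ∂z/∂x = −n_x/n_z = −0.24842 and ∂z/∂y = −n_y/n_z = −0.78873.
Gradient magnitude |∇z| = √(a² + b²) = √(0.06171 + 0.62209) = 0.82692.
True dip = arctan(0.82692) = 39.59°, dipping toward NNE (azimuth ≈ 017°).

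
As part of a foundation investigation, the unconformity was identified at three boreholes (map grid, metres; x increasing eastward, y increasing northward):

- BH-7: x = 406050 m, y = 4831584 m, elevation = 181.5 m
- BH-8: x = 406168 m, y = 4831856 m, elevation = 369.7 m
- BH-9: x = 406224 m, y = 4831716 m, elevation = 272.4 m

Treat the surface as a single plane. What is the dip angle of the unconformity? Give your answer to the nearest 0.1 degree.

34.7°

Let the plane be z = a·x + b·y + c.
BH-8−BH-7: 118a + 272b = 188.2;  BH-9−BH-7: 174a + 132b = 90.9.
Solving gives a = −0.00370, b = 0.69352.
Gradient magnitude |∇z| = √(a² + b²) = √(0.00001 + 0.48097) = 0.69353.
True dip = arctan(0.69353) = 34.7°, dipping toward S (azimuth ≈ 180°).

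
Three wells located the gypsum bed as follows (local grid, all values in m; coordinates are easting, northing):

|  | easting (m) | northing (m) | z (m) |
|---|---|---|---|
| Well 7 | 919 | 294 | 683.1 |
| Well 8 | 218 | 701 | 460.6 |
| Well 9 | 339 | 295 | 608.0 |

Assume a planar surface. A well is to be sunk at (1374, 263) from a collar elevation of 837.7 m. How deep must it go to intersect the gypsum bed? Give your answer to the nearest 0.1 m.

Let the plane be z = a·easting + b·northing + c.
Well 8−Well 7: −701a + 407b = −222.5;  Well 9−Well 7: −580a + 1b = −75.1.
Solving gives a = 0.128923, b = −0.324631.
Then c = 683.1 − a·919 − b·294 = 660.06.
At (1374, 263): z_contact = 177.14 − 85.38 + 660.06 = 751.82 m.
Depth below ground = 837.7 − 751.82 = 85.9 m.

85.9 m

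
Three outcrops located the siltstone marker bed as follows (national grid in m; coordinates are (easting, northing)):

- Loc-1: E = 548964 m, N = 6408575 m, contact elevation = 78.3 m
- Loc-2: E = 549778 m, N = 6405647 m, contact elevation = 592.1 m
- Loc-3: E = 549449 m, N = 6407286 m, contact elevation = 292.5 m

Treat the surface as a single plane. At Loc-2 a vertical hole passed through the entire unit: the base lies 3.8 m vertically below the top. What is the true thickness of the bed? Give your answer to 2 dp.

3.71 m

Let the plane be z = a·E + b·N + c.
Loc-2−Loc-1: 814a − 2928b = 513.8;  Loc-3−Loc-1: 485a − 1289b = 214.2.
Solving gives a = −0.09468, b = −0.20180.
|∇z| = √(a²+b²) = 0.22291, so dip δ = arctan(0.22291) = 12.57°.
True thickness = vertical thickness × cos δ = 3.8 × cos 12.57° = 3.71 m.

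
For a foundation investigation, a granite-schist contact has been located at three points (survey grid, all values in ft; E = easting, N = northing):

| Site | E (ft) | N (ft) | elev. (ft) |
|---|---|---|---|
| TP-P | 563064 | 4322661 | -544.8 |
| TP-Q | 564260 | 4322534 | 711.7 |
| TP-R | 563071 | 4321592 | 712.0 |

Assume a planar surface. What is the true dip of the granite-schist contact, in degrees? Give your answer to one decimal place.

56.2°

Two edge vectors: TP-P→TP-Q = (1196, -127, 1256.5), TP-P→TP-R = (7, -1069, 1256.8).
Normal n = (TP-P→TP-Q) × (TP-P→TP-R) = (1183584.9, -1494337.3, -1277635).
So ∂z/∂E = −n_x/n_z = 0.92639 and ∂z/∂N = −n_y/n_z = −1.16961.
Gradient magnitude |∇z| = √(a² + b²) = √(0.85819 + 1.36799) = 1.49204.
True dip = arctan(1.49204) = 56.2°, dipping toward NW (azimuth ≈ 322°).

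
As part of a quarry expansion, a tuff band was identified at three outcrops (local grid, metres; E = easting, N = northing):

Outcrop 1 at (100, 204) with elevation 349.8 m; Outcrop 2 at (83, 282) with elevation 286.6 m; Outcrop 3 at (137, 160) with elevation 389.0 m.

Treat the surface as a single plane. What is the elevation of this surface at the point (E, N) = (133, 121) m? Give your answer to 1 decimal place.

Two edge vectors: Outcrop 1→Outcrop 2 = (-17, 78, -63.2), Outcrop 1→Outcrop 3 = (37, -44, 39.2).
Normal n = (Outcrop 1→Outcrop 2) × (Outcrop 1→Outcrop 3) = (276.8, -1672, -2138).
So ∂z/∂E = −n_x/n_z = 0.12947 and ∂z/∂N = −n_y/n_z = −0.78204.
Intercept c from Outcrop 1: 349.8 − 12.95 + 159.54 = 496.39.
At (133, 121): z = 17.2 − 94.6 + 496.39 = 419.0 m.

419.0 m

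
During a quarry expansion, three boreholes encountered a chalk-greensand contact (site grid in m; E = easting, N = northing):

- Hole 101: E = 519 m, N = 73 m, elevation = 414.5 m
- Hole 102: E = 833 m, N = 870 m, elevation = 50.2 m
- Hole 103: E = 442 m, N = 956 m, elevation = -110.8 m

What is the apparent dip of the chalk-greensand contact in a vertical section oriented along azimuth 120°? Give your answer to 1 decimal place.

28.1°

Let the plane be z = a·E + b·N + c.
Hole 102−Hole 101: 314a + 797b = −364.3;  Hole 103−Hole 101: −77a + 883b = −525.3.
Solving gives a = 0.28641, b = −0.56993.
Unit vector along 120° is (sin 120°, cos 120°) = (0.8660, -0.5000).
Slope in that direction = a·(0.8660) + b·(-0.5000) = 0.53300.
Apparent dip = arctan|0.53300| = 28.1° (true dip is 32.5°, so apparent ≤ true as expected).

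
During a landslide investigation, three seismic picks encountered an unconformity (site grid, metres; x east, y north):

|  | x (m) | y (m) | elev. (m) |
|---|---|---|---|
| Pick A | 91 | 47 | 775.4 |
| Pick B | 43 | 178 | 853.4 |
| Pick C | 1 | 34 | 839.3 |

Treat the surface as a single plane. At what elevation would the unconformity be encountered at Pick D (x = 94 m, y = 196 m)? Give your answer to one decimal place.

820.6 m

Two edge vectors: Pick A→Pick B = (-48, 131, 78), Pick A→Pick C = (-90, -13, 63.9).
Normal n = (Pick A→Pick B) × (Pick A→Pick C) = (9384.9, -3952.8, 12414).
So ∂z/∂x = −n_x/n_z = −0.75599 and ∂z/∂y = −n_y/n_z = 0.31841.
Intercept c from Pick A: 775.4 + 68.80 − 14.97 = 829.23.
At (94, 196): z = −71.1 + 62.4 + 829.23 = 820.6 m.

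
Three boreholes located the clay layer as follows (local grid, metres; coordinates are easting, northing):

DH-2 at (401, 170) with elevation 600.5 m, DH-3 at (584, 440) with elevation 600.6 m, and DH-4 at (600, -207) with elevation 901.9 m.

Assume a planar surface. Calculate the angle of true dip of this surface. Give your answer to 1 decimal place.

38.7°

Two edge vectors: DH-2→DH-3 = (183, 270, 0.1), DH-2→DH-4 = (199, -377, 301.4).
Normal n = (DH-2→DH-3) × (DH-2→DH-4) = (81415.7, -55136.3, -122721).
So ∂z/∂easting = −n_x/n_z = 0.66342 and ∂z/∂northing = −n_y/n_z = −0.44928.
Gradient magnitude |∇z| = √(a² + b²) = √(0.44013 + 0.20185) = 0.80124.
True dip = arctan(0.80124) = 38.7°, dipping toward NW (azimuth ≈ 304°).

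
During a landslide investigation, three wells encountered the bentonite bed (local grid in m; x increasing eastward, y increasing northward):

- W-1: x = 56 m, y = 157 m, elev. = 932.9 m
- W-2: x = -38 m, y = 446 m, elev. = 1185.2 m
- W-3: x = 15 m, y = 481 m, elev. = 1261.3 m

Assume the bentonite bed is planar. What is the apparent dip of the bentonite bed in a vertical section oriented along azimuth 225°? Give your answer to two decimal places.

Two edge vectors: W-1→W-2 = (-94, 289, 252.3), W-1→W-3 = (-41, 324, 328.4).
Normal n = (W-1→W-2) × (W-1→W-3) = (13162.4, 20525.3, -18607).
So ∂z/∂x = −n_x/n_z = 0.70739 and ∂z/∂y = −n_y/n_z = 1.10310.
Unit vector along 225° is (sin 225°, cos 225°) = (-0.7071, -0.7071).
Slope in that direction = a·(-0.7071) + b·(-0.7071) = −1.28021.
Apparent dip = arctan|1.28021| = 52.01° (true dip is 52.7°, so apparent ≤ true as expected).

52.01°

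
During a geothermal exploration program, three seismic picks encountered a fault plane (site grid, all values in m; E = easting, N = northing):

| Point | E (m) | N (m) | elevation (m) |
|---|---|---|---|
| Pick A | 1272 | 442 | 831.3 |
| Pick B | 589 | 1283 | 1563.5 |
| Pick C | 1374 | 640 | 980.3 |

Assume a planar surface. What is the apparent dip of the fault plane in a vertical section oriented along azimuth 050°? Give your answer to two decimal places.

23.99°

Two edge vectors: Pick A→Pick B = (-683, 841, 732.2), Pick A→Pick C = (102, 198, 149).
Normal n = (Pick A→Pick B) × (Pick A→Pick C) = (-19666.6, 176451.4, -221016).
So ∂z/∂E = −n_x/n_z = −0.08898 and ∂z/∂N = −n_y/n_z = 0.79836.
Unit vector along 050° is (sin 50°, cos 50°) = (0.7660, 0.6428).
Slope in that direction = a·(0.7660) + b·(0.6428) = 0.44501.
Apparent dip = arctan|0.44501| = 23.99° (true dip is 38.8°, so apparent ≤ true as expected).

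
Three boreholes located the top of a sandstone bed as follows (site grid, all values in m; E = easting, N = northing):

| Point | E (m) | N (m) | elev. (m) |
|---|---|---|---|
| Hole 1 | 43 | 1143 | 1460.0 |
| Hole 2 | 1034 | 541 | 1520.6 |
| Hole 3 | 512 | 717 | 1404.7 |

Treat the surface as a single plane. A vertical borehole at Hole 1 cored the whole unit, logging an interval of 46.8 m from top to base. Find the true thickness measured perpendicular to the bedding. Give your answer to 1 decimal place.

37.8 m

Two edge vectors: Hole 1→Hole 2 = (991, -602, 60.6), Hole 1→Hole 3 = (469, -426, -55.3).
Normal n = (Hole 1→Hole 2) × (Hole 1→Hole 3) = (59106.2, 83223.7, -139828).
So ∂z/∂E = −n_x/n_z = 0.42271 and ∂z/∂N = −n_y/n_z = 0.59519.
|∇z| = √(a²+b²) = 0.73002, so dip δ = arctan(0.73002) = 36.13°.
True thickness = vertical thickness × cos δ = 46.8 × cos 36.13° = 37.8 m.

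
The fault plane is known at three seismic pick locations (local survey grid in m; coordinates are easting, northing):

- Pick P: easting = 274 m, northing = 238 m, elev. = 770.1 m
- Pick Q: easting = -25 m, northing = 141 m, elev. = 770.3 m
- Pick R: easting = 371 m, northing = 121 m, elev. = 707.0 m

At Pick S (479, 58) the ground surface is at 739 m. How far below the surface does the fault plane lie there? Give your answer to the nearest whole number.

Two edge vectors: Pick P→Pick Q = (-299, -97, 0.2), Pick P→Pick R = (97, -117, -63.1).
Normal n = (Pick P→Pick Q) × (Pick P→Pick R) = (6144.1, -18847.5, 44392).
So ∂z/∂easting = −n_x/n_z = −0.13841 and ∂z/∂northing = −n_y/n_z = 0.42457.
Intercept c from Pick P: 770.1 + 37.92 − 101.05 = 706.98.
At (479, 58): z_contact = −66.3 + 24.6 + 706.98 = 665.3 m.
Depth below ground = 739 − 665.3 = 74 m.

74 m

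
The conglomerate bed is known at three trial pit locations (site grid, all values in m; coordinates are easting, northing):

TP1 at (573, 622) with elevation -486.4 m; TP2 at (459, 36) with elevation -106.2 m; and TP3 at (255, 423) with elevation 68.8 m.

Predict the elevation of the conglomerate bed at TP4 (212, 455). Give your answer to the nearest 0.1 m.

123.1 m

Two edge vectors: TP1→TP2 = (-114, -586, 380.2), TP1→TP3 = (-318, -199, 555.2).
Normal n = (TP1→TP2) × (TP1→TP3) = (-249687.4, -57610.8, -163662).
So ∂z/∂easting = −n_x/n_z = −1.52563 and ∂z/∂northing = −n_y/n_z = −0.35201.
Intercept c from TP1: -486.4 + 874.19 + 218.95 = 606.74.
At (212, 455): z = −323.4 − 160.2 + 606.74 = 123.1 m.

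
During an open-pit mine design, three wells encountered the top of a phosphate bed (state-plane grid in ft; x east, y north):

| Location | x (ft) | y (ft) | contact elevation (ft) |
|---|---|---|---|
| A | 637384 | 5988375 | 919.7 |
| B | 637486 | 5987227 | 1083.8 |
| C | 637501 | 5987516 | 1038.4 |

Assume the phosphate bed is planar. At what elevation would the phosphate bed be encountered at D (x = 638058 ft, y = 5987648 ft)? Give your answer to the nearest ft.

962 ft

Let the plane be z = a·x + b·y + c.
B−A: 102a − 1148b = 164.1;  C−A: 117a − 859b = 118.7.
Solving gives a = −0.10052465, b = −0.15187588.
Then c = 919.7 − a·637384 − b·5988375 = 974482.24.
At (638058, 5987648): z = −64140.6 − 909379.3 + 974482.24 = 962.4 ft.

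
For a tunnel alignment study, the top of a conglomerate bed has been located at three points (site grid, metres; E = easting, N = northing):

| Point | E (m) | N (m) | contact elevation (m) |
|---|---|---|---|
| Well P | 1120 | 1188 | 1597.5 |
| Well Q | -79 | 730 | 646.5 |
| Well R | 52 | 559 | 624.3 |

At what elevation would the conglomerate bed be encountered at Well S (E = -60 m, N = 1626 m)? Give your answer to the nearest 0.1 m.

1168.6 m

Two edge vectors: Well P→Well Q = (-1199, -458, -951), Well P→Well R = (-1068, -629, -973.2).
Normal n = (Well P→Well Q) × (Well P→Well R) = (-152453.4, -151198.8, 265027).
So ∂z/∂E = −n_x/n_z = 0.575237 and ∂z/∂N = −n_y/n_z = 0.570503.
Intercept c from Well P: 1597.5 − 644.27 − 677.76 = 275.48.
At (-60, 1626): z = −34.5 + 927.6 + 275.48 = 1168.6 m.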